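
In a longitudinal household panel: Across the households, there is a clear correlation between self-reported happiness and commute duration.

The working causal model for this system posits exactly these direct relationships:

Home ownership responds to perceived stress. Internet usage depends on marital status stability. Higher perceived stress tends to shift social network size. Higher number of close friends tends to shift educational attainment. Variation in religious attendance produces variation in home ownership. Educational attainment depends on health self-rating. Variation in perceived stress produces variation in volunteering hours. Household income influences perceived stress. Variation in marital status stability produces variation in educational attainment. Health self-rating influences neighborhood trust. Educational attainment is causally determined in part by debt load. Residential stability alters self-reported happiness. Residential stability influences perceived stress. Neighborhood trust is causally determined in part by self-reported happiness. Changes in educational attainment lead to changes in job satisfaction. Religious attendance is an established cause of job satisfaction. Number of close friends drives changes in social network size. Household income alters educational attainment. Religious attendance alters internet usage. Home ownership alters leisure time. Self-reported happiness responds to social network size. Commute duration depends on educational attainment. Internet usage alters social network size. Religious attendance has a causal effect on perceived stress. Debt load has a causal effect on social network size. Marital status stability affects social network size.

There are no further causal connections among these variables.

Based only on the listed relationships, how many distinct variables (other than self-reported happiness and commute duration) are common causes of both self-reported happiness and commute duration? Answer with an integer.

The common causes are: debt load (to self-reported happiness via debt load → social network size → self-reported happiness; to commute duration via debt load → educational attainment → commute duration); household income (to self-reported happiness via household income → perceived stress → social network size → self-reported happiness; to commute duration via household income → educational attainment → commute duration); marital status stability (to self-reported happiness via marital status stability → social network size → self-reported happiness; to commute duration via marital status stability → educational attainment → commute duration); number of close friends (to self-reported happiness via number of close friends → social network size → self-reported happiness; to commute duration via number of close friends → educational attainment → commute duration).
Every other variable lacks a causal path to at least one of self-reported happiness and commute duration.

4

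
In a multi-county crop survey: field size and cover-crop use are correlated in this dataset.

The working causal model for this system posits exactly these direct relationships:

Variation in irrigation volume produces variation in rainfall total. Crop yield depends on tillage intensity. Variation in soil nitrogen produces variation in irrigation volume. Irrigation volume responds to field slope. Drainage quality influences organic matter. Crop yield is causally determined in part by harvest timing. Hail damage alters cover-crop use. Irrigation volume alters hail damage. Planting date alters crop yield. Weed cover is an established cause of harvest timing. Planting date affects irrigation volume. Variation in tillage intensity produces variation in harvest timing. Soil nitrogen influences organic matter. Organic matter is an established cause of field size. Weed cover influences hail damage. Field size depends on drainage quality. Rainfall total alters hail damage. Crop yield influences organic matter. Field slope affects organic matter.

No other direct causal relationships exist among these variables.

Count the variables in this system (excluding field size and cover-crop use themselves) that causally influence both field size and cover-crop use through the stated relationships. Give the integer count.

4

The common causes are: field slope (to field size via field slope → organic matter → field size; to cover-crop use via field slope → irrigation volume → hail damage → cover-crop use); planting date (to field size via planting date → crop yield → organic matter → field size; to cover-crop use via planting date → irrigation volume → hail damage → cover-crop use); soil nitrogen (to field size via soil nitrogen → organic matter → field size; to cover-crop use via soil nitrogen → irrigation volume → hail damage → cover-crop use); weed cover (to field size via weed cover → harvest timing → crop yield → organic matter → field size; to cover-crop use via weed cover → hail damage → cover-crop use).
Every other variable lacks a causal path to at least one of field size and cover-crop use.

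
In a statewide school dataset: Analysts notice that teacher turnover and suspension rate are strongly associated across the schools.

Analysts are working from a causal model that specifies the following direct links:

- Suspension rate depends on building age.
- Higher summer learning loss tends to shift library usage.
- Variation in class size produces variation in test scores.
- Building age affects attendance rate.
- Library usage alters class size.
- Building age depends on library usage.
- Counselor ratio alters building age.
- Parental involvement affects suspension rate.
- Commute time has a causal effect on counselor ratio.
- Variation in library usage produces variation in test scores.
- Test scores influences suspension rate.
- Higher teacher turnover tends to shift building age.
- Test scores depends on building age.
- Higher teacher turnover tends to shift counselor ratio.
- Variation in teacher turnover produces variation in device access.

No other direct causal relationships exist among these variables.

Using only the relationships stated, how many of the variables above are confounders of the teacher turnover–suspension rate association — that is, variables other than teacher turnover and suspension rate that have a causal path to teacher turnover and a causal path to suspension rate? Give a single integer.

0

No listed variable has a causal path to both teacher turnover and suspension rate, so there are no common causes.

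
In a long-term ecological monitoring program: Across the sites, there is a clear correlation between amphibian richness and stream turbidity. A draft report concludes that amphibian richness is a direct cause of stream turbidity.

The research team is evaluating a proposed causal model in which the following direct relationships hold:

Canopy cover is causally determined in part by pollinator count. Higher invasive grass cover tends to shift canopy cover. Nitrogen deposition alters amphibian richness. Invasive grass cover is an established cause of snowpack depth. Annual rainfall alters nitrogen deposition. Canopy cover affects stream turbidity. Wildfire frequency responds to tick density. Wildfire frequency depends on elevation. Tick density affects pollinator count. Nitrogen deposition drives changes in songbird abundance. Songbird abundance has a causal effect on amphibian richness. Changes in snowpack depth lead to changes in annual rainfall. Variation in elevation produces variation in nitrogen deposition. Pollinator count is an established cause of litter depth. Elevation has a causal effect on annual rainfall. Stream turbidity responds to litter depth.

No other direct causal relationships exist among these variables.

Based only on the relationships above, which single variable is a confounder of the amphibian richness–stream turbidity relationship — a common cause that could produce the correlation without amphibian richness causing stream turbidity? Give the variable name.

Invasive grass cover has a causal path to amphibian richness (invasive grass cover → snowpack depth → annual rainfall → nitrogen deposition → amphibian richness) and a separate causal path to stream turbidity (invasive grass cover → canopy cover → stream turbidity), so it is a common cause of both.
No stated relationship gives amphibian richness a causal route to stream turbidity, so the correlation is explained by the shared upstream cause rather than a direct effect.

invasive grass cover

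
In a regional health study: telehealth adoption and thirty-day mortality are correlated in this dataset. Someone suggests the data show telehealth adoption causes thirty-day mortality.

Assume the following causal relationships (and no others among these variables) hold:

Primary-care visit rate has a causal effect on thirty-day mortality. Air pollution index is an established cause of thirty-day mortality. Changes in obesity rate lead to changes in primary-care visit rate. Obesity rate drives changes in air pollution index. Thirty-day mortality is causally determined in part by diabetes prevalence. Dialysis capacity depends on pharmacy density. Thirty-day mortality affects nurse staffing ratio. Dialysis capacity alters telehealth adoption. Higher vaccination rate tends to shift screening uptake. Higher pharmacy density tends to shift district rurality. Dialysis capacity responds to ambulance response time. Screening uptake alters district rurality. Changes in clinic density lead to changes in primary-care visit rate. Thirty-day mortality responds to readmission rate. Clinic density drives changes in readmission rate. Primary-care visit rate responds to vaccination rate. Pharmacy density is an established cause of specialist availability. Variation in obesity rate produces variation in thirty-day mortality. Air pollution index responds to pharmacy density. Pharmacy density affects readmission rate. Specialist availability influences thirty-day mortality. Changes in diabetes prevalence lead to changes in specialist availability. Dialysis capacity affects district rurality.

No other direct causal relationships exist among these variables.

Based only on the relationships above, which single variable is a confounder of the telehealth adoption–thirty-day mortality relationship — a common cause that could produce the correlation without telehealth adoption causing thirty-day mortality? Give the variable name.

pharmacy density

Pharmacy density has a causal path to telehealth adoption (pharmacy density → dialysis capacity → telehealth adoption) and a separate causal path to thirty-day mortality (pharmacy density → readmission rate → thirty-day mortality), so it is a common cause of both.
No stated relationship gives telehealth adoption a causal route to thirty-day mortality, so the correlation is explained by the shared upstream cause rather than a direct effect.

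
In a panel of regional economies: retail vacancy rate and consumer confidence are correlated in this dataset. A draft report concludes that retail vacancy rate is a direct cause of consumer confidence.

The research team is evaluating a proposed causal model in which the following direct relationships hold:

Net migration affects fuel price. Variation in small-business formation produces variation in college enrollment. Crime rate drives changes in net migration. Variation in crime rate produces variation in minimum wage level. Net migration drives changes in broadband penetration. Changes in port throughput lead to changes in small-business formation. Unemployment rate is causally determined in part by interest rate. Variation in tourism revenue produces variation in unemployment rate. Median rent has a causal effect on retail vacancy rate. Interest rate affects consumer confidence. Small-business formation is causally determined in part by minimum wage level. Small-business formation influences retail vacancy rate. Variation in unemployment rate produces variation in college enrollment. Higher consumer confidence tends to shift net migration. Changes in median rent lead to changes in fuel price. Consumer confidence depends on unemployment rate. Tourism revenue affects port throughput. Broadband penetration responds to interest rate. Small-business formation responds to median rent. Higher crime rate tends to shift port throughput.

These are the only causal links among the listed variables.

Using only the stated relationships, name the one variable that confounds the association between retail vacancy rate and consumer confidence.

Tourism revenue has a causal path to retail vacancy rate (tourism revenue → port throughput → small-business formation → retail vacancy rate) and a separate causal path to consumer confidence (tourism revenue → unemployment rate → consumer confidence), so it is a common cause of both.
No stated relationship gives retail vacancy rate a causal route to consumer confidence, so the correlation is explained by the shared upstream cause rather than a direct effect.

tourism revenue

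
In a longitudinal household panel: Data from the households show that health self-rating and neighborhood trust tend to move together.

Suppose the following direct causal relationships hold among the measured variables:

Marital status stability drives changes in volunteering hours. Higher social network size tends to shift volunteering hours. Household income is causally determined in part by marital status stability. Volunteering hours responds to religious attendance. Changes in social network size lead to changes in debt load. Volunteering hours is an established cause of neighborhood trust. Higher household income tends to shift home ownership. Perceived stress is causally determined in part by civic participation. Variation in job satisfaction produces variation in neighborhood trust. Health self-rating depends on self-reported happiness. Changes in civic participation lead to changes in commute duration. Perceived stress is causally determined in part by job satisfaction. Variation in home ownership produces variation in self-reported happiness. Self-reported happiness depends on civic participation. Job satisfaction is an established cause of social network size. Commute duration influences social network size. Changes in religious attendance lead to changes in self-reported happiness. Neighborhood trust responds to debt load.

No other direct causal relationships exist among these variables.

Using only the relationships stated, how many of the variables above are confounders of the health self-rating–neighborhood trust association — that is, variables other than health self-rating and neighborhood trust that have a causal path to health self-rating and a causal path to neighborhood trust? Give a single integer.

The common causes are: civic participation (to health self-rating via civic participation → self-reported happiness → health self-rating; to neighborhood trust via civic participation → commute duration → social network size → volunteering hours → neighborhood trust); marital status stability (to health self-rating via marital status stability → household income → home ownership → self-reported happiness → health self-rating; to neighborhood trust via marital status stability → volunteering hours → neighborhood trust); religious attendance (to health self-rating via religious attendance → self-reported happiness → health self-rating; to neighborhood trust via religious attendance → volunteering hours → neighborhood trust).
Every other variable lacks a causal path to at least one of health self-rating and neighborhood trust.

3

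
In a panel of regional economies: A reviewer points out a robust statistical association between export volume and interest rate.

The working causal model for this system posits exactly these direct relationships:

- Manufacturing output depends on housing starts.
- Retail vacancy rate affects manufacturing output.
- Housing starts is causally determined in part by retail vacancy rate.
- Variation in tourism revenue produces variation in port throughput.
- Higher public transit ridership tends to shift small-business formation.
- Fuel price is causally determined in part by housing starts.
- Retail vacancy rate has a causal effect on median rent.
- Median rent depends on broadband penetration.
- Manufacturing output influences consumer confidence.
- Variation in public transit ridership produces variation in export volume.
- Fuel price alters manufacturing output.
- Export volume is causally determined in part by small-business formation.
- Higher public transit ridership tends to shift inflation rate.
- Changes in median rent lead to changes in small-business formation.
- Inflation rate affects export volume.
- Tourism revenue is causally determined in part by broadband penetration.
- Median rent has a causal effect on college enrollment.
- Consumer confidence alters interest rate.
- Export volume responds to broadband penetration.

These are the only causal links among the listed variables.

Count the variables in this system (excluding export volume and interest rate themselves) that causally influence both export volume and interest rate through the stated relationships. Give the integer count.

1

The common causes are: retail vacancy rate (to export volume via retail vacancy rate → median rent → small-business formation → export volume; to interest rate via retail vacancy rate → manufacturing output → consumer confidence → interest rate).
Every other variable lacks a causal path to at least one of export volume and interest rate.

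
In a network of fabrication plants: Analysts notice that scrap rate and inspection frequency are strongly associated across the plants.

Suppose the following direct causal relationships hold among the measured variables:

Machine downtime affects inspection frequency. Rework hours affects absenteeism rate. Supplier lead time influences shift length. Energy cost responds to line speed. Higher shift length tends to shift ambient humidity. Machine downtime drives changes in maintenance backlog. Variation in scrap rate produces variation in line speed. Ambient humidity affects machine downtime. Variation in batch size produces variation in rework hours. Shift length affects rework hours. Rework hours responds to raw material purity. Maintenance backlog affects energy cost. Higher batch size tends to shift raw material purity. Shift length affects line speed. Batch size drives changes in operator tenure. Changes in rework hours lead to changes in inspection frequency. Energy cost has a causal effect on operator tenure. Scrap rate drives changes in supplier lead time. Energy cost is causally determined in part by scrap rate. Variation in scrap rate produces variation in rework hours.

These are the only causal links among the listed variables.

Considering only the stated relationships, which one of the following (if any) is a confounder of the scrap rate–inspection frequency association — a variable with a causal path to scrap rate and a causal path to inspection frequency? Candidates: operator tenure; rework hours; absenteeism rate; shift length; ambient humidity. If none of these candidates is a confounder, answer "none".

none

None of the listed candidates has causal paths to both scrap rate and inspection frequency in the stated relationships, so none is a common cause.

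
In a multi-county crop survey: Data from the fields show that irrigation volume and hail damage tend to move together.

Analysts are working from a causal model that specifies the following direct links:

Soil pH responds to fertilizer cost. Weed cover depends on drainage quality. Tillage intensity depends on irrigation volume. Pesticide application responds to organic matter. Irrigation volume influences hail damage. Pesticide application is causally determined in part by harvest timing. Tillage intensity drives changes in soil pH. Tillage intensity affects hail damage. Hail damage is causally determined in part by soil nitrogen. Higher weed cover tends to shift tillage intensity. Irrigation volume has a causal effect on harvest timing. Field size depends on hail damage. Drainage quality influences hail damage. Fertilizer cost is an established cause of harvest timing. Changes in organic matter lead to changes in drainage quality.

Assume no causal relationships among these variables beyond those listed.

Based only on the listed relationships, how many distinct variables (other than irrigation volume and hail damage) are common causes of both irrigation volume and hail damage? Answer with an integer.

No listed variable has a causal path to both irrigation volume and hail damage, so there are no common causes.

0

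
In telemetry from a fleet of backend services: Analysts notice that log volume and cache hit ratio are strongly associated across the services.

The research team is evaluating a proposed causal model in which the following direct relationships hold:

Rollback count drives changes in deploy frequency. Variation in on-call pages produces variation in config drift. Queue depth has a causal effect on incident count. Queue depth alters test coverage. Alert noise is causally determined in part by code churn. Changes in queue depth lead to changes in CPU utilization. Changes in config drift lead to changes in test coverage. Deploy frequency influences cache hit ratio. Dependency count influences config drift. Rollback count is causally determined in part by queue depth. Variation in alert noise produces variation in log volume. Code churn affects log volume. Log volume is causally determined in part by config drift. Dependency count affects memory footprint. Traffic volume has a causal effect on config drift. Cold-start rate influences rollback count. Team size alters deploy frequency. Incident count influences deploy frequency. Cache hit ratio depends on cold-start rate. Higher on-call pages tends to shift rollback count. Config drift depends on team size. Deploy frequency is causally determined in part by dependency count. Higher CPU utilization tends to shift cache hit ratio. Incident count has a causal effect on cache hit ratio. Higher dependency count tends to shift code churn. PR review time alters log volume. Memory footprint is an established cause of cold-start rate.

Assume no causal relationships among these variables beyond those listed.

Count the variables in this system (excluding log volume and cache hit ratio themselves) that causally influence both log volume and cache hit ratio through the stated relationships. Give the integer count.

3

The common causes are: dependency count (to log volume via dependency count → config drift → log volume; to cache hit ratio via dependency count → deploy frequency → cache hit ratio); on-call pages (to log volume via on-call pages → config drift → log volume; to cache hit ratio via on-call pages → rollback count → deploy frequency → cache hit ratio); team size (to log volume via team size → config drift → log volume; to cache hit ratio via team size → deploy frequency → cache hit ratio).
Every other variable lacks a causal path to at least one of log volume and cache hit ratio.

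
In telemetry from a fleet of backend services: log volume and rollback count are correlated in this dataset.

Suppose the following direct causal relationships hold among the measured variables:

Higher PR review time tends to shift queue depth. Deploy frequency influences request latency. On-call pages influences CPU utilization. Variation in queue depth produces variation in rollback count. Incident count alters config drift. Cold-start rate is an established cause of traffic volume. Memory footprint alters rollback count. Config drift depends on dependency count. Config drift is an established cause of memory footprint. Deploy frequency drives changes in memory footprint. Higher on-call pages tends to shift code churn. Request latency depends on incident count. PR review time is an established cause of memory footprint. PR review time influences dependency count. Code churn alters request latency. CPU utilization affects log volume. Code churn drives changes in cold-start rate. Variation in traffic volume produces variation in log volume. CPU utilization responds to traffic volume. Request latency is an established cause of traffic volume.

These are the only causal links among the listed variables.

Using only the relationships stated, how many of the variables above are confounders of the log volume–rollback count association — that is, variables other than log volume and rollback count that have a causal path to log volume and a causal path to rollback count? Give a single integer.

2

The common causes are: deploy frequency (to log volume via deploy frequency → request latency → traffic volume → log volume; to rollback count via deploy frequency → memory footprint → rollback count); incident count (to log volume via incident count → request latency → traffic volume → log volume; to rollback count via incident count → config drift → memory footprint → rollback count).
Every other variable lacks a causal path to at least one of log volume and rollback count.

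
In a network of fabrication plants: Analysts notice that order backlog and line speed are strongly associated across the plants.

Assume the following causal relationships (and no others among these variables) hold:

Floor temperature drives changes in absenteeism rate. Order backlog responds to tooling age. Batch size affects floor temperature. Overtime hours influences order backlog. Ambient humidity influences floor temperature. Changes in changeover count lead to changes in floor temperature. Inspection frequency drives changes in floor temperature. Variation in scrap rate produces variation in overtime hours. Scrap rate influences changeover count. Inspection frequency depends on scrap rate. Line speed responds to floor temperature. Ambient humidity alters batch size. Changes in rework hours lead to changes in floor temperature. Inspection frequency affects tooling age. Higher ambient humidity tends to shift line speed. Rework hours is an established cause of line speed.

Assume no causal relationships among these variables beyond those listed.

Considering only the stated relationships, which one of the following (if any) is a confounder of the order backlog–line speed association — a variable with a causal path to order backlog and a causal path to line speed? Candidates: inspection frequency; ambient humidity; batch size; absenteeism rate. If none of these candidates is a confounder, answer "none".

Inspection frequency causes order backlog (inspection frequency → tooling age → order backlog) and also causes line speed (inspection frequency → floor temperature → line speed); it is a common cause of both.
Each of the other candidates lacks a causal path to at least one of order backlog and line speed, so they do not confound the relationship.

inspection frequency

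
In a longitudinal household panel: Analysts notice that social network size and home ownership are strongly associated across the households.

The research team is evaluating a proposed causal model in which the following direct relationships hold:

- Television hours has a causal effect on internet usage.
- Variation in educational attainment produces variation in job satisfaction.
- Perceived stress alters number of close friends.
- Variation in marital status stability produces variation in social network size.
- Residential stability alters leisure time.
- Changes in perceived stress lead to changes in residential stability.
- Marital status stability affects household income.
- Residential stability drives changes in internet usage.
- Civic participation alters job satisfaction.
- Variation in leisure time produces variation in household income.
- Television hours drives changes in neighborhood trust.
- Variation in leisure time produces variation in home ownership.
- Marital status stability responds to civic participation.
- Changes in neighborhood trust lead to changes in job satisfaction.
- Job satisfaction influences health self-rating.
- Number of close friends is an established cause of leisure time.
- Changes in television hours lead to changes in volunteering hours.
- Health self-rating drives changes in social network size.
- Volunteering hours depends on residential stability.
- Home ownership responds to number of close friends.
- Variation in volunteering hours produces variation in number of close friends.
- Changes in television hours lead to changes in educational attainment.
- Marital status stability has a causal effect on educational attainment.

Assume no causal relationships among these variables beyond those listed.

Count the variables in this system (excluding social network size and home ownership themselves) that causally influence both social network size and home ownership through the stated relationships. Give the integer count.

The common causes are: television hours (to social network size via television hours → neighborhood trust → job satisfaction → health self-rating → social network size; to home ownership via television hours → volunteering hours → number of close friends → home ownership).
Every other variable lacks a causal path to at least one of social network size and home ownership.

1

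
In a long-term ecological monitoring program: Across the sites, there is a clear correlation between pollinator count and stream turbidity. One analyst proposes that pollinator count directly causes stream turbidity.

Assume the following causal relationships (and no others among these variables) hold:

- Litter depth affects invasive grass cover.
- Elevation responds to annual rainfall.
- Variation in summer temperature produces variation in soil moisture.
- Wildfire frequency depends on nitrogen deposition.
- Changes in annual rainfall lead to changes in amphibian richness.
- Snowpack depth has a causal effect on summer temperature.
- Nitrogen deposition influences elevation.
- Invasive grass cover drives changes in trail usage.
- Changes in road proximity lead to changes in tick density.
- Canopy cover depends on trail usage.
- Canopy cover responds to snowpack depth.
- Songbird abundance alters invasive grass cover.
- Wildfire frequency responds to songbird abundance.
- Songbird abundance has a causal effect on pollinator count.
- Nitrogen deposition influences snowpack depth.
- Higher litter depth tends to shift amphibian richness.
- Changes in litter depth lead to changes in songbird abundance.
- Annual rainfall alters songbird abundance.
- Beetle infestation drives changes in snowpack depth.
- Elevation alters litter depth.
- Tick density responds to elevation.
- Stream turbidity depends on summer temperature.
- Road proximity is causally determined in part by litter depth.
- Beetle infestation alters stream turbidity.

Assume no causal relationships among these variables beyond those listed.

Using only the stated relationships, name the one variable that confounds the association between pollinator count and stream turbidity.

nitrogen deposition

Nitrogen deposition has a causal path to pollinator count (nitrogen deposition → elevation → litter depth → songbird abundance → pollinator count) and a separate causal path to stream turbidity (nitrogen deposition → snowpack depth → summer temperature → stream turbidity), so it is a common cause of both.
No stated relationship gives pollinator count a causal route to stream turbidity, so the correlation is explained by the shared upstream cause rather than a direct effect.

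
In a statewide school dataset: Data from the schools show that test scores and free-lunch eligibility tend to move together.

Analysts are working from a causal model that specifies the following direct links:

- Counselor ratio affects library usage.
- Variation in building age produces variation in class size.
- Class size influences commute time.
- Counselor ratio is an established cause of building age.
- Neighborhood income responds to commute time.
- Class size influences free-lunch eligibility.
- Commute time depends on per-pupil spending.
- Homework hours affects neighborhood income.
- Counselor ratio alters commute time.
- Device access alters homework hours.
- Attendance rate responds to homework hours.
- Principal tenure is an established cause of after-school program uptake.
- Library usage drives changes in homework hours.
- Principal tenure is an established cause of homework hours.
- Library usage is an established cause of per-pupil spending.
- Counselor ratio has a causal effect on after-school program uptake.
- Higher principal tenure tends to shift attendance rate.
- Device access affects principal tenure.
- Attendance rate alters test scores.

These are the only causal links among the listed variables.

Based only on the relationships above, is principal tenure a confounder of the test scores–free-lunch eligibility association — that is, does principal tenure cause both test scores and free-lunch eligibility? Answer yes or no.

Principal tenure has no stated causal path to free-lunch eligibility. A confounder must cause both variables, so principal tenure does not qualify.

no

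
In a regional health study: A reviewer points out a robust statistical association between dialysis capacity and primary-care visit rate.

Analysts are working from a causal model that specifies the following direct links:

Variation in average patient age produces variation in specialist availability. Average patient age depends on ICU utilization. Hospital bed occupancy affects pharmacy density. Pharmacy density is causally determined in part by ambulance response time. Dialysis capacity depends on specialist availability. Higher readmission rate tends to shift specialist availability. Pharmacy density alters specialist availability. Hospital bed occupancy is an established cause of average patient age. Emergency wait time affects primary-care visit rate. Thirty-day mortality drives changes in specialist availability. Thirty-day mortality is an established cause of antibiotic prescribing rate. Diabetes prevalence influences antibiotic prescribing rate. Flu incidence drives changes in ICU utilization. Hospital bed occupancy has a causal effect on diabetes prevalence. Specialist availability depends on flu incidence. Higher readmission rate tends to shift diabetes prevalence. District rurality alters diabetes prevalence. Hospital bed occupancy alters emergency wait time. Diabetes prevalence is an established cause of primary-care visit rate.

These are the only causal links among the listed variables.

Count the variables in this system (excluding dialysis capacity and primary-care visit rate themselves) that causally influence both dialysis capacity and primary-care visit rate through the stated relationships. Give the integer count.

2

The common causes are: hospital bed occupancy (to dialysis capacity via hospital bed occupancy → average patient age → specialist availability → dialysis capacity; to primary-care visit rate via hospital bed occupancy → emergency wait time → primary-care visit rate); readmission rate (to dialysis capacity via readmission rate → specialist availability → dialysis capacity; to primary-care visit rate via readmission rate → diabetes prevalence → primary-care visit rate).
Every other variable lacks a causal path to at least one of dialysis capacity and primary-care visit rate.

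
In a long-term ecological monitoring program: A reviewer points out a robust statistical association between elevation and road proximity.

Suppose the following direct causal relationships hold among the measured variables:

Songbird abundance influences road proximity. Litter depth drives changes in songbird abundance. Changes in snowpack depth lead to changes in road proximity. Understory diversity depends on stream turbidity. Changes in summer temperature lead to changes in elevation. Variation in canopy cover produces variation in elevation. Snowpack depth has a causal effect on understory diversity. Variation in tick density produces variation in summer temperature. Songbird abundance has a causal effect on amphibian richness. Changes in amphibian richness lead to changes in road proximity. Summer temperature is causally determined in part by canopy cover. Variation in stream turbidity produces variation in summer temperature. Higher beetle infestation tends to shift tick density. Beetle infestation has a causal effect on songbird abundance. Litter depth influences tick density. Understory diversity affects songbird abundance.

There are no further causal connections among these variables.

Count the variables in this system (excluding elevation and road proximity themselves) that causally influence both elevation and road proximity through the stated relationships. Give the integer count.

3

The common causes are: beetle infestation (to elevation via beetle infestation → tick density → summer temperature → elevation; to road proximity via beetle infestation → songbird abundance → road proximity); litter depth (to elevation via litter depth → tick density → summer temperature → elevation; to road proximity via litter depth → songbird abundance → road proximity); stream turbidity (to elevation via stream turbidity → summer temperature → elevation; to road proximity via stream turbidity → understory diversity → songbird abundance → road proximity).
Every other variable lacks a causal path to at least one of elevation and road proximity.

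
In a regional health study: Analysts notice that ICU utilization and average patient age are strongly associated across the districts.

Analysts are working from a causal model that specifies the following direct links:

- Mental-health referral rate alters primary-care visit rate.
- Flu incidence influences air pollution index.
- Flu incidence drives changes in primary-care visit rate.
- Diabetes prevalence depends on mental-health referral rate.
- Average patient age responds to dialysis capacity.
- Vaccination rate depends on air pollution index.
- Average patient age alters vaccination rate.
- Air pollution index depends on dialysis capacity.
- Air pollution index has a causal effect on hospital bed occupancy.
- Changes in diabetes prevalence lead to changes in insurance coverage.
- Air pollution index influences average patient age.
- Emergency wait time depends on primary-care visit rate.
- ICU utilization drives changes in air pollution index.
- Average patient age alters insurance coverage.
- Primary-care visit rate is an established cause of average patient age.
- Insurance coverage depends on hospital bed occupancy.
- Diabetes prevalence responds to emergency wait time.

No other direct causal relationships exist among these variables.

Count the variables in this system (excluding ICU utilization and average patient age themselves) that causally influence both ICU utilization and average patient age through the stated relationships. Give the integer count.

0

No listed variable has a causal path to both ICU utilization and average patient age, so there are no common causes.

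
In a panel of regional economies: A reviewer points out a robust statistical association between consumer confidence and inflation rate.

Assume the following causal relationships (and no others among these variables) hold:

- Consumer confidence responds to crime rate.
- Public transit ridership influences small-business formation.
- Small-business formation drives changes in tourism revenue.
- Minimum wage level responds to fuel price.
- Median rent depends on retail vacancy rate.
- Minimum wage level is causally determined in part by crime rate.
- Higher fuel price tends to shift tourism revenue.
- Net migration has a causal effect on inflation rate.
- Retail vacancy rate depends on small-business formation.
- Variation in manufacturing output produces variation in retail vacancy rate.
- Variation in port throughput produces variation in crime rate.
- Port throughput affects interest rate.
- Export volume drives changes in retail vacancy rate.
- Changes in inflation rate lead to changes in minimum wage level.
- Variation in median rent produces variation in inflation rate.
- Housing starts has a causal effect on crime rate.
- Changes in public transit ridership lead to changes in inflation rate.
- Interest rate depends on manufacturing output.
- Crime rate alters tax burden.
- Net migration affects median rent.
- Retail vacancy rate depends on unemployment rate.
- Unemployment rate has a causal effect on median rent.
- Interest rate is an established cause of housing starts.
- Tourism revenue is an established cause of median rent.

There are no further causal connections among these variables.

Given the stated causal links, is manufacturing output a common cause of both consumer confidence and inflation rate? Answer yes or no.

Manufacturing output has a causal path to consumer confidence (manufacturing output → interest rate → housing starts → crime rate → consumer confidence) and to inflation rate (manufacturing output → retail vacancy rate → median rent → inflation rate), so it is a common cause of both — a confounder.

yes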